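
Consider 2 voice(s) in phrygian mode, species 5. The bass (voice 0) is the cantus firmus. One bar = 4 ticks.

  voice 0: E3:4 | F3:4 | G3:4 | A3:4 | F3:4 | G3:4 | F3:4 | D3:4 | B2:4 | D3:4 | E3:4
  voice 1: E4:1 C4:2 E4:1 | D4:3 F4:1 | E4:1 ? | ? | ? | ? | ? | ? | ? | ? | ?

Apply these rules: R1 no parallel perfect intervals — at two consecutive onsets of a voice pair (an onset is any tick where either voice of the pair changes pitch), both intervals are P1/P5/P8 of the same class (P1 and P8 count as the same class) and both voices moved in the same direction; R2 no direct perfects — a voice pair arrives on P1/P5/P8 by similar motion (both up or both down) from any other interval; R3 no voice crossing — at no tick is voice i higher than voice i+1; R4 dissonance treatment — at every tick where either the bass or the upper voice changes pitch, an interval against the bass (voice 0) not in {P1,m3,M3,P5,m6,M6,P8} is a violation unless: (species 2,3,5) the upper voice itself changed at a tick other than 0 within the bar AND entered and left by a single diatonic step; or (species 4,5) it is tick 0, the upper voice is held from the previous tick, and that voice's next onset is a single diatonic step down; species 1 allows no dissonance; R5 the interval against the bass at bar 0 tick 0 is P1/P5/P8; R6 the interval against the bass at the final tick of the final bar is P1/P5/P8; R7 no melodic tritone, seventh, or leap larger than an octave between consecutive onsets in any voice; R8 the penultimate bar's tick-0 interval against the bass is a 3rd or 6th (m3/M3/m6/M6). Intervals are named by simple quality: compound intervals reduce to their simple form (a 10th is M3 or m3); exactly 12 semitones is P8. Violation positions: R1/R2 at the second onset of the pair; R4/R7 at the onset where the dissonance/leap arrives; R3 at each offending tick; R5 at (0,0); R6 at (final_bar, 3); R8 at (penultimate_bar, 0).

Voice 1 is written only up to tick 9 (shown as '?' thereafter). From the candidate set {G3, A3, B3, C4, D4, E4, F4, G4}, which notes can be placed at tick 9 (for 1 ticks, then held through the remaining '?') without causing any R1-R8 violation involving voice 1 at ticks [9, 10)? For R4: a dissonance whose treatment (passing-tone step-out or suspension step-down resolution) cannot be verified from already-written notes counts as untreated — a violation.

{B3, D4, E4, G3, G4}

G3: legal
A3: violates R4
B3: legal
C4: violates R4
D4: legal
E4: legal
F4: violates R4
G4: legal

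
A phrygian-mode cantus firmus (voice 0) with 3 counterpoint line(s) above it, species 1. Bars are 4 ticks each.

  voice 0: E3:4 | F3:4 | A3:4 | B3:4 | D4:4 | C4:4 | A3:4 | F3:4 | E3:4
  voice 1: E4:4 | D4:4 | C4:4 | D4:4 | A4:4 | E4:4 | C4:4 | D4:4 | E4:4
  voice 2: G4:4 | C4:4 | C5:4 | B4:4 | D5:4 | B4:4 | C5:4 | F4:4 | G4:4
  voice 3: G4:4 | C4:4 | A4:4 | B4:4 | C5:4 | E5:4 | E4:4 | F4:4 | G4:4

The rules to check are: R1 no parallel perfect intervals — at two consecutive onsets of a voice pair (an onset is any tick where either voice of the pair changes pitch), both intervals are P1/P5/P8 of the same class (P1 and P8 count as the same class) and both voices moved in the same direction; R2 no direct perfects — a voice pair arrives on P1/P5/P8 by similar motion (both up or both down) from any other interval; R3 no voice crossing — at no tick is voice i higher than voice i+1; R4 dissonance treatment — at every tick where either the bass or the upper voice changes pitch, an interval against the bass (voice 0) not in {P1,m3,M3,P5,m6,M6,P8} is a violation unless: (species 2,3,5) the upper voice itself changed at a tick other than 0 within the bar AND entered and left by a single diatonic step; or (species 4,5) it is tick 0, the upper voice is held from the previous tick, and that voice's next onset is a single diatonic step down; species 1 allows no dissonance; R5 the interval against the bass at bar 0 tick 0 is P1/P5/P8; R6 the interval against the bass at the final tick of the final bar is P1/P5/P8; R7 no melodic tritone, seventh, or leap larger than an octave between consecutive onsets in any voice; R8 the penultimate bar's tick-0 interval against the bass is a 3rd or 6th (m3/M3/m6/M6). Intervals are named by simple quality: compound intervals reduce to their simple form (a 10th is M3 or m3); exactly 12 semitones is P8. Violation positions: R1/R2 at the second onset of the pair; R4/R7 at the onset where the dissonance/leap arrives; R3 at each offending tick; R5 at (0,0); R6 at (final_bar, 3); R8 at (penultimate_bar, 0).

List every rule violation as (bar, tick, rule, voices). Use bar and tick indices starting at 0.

bar 0: v0=E3 v1=E4 v2=G4 v3=G4 downbeat m3
bar 1: v0=F3 v1=D4 v2=C4 v3=C4 downbeat P5
bar 2: v0=A3 v1=C4 v2=C5 v3=A4 downbeat P8
bar 3: v0=B3 v1=D4 v2=B4 v3=B4 downbeat P8
bar 4: v0=D4 v1=A4 v2=D5 v3=C5 downbeat m7
bar 5: v0=C4 v1=E4 v2=B4 v3=E5 downbeat M3
bar 6: v0=A3 v1=C4 v2=C5 v3=E4 downbeat P5
bar 7: v0=F3 v1=D4 v2=F4 v3=F4 downbeat P8
bar 8: v0=E3 v1=E4 v2=G4 v3=G4 downbeat m3
  -> R5 @ bar 0 tick 0 v(0, 2): opens on m3
  -> R5 @ bar 0 tick 0 v(0, 3): opens on m3
  -> R1 @ bar 1 tick 0 v(2, 3): G4/G4 P1 -> C4/C4 P1 similar
  -> R3 @ bar 1 tick 0 v(1, 2): D4 above C4
  -> R3 @ bar 1 tick 1 v(1, 2): D4 above C4
  -> R3 @ bar 1 tick 2 v(1, 2): D4 above C4
  -> R3 @ bar 1 tick 3 v(1, 2): D4 above C4
  -> R2 @ bar 2 tick 0 v(0, 3): F3/C4 P5 -> A3/A4 P8 similar
  -> R3 @ bar 2 tick 0 v(2, 3): C5 above A4
  -> R3 @ bar 2 tick 1 v(2, 3): C5 above A4
  -> R3 @ bar 2 tick 2 v(2, 3): C5 above A4
  -> R3 @ bar 2 tick 3 v(2, 3): C5 above A4
  -> R1 @ bar 3 tick 0 v(0, 3): A3/A4 P8 -> B3/B4 P8 similar
  -> R1 @ bar 4 tick 0 v(0, 2): B3/B4 P8 -> D4/D5 P8 similar
  -> R2 @ bar 4 tick 0 v(0, 1): B3/D4 m3 -> D4/A4 P5 similar
  -> R3 @ bar 4 tick 0 v(2, 3): D5 above C5
  -> R4 @ bar 4 tick 0 v(0, 3): D4/C5 m7 untreated
  -> R3 @ bar 4 tick 1 v(2, 3): D5 above C5
  -> R3 @ bar 4 tick 2 v(2, 3): D5 above C5
  -> R3 @ bar 4 tick 3 v(2, 3): D5 above C5
  -> R2 @ bar 5 tick 0 v(1, 2): A4/D5 P4 -> E4/B4 P5 similar
  -> R4 @ bar 5 tick 0 v(0, 2): C4/B4 M7 untreated
  -> R2 @ bar 6 tick 0 v(0, 3): C4/E5 M3 -> A3/E4 P5 similar
  -> R3 @ bar 6 tick 0 v(2, 3): C5 above E4
  -> R3 @ bar 6 tick 1 v(2, 3): C5 above E4
  -> R3 @ bar 6 tick 2 v(2, 3): C5 above E4
  -> R3 @ bar 6 tick 3 v(2, 3): C5 above E4
  -> R2 @ bar 7 tick 0 v(0, 2): A3/C5 m3 -> F3/F4 P8 similar
  -> R8 @ bar 7 tick 0 v(0, 2): penult P8 not 3rd/6th
  -> R8 @ bar 7 tick 0 v(0, 3): penult P8 not 3rd/6th
  -> R1 @ bar 8 tick 0 v(2, 3): F4/F4 P1 -> G4/G4 P1 similar
  -> R6 @ bar 8 tick 3 v(0, 2): closes on m3
  -> R6 @ bar 8 tick 3 v(0, 3): closes on m3

(0, 0, R5, (0, 2))
(0, 0, R5, (0, 3))
(1, 0, R1, (2, 3))
(1, 0, R3, (1, 2))
(1, 1, R3, (1, 2))
(1, 2, R3, (1, 2))
(1, 3, R3, (1, 2))
(2, 0, R2, (0, 3))
(2, 0, R3, (2, 3))
(2, 1, R3, (2, 3))
(2, 2, R3, (2, 3))
(2, 3, R3, (2, 3))
(3, 0, R1, (0, 3))
(4, 0, R1, (0, 2))
(4, 0, R2, (0, 1))
(4, 0, R3, (2, 3))
(4, 0, R4, (0, 3))
(4, 1, R3, (2, 3))
(4, 2, R3, (2, 3))
(4, 3, R3, (2, 3))
(5, 0, R2, (1, 2))
(5, 0, R4, (0, 2))
(6, 0, R2, (0, 3))
(6, 0, R3, (2, 3))
(6, 1, R3, (2, 3))
(6, 2, R3, (2, 3))
(6, 3, R3, (2, 3))
(7, 0, R2, (0, 2))
(7, 0, R8, (0, 2))
(7, 0, R8, (0, 3))
(8, 0, R1, (2, 3))
(8, 3, R6, (0, 2))
(8, 3, R6, (0, 3))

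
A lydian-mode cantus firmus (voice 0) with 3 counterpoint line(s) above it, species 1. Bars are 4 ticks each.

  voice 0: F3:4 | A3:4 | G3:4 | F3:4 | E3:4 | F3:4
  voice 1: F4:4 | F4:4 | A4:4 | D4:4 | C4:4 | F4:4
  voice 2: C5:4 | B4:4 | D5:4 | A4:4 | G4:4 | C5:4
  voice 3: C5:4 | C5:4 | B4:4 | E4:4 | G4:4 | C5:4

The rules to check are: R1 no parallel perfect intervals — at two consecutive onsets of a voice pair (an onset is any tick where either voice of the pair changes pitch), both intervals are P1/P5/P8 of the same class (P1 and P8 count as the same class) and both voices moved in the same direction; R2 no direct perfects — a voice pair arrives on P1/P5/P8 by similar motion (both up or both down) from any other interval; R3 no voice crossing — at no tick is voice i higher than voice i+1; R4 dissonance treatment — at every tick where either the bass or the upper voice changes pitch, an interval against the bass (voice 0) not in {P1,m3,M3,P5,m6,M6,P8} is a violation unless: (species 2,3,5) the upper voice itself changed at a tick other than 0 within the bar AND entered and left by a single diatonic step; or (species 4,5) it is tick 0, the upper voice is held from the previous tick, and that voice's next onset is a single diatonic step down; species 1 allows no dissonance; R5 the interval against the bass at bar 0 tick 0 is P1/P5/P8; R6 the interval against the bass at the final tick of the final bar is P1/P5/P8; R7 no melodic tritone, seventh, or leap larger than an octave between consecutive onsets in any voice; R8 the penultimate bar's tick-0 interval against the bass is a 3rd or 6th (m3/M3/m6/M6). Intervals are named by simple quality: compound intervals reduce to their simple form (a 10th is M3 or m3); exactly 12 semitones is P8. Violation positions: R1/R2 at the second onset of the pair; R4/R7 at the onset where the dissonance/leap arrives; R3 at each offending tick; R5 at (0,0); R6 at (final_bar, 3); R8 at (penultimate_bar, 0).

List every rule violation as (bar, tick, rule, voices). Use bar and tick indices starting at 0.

(1, 0, R4, (0, 2))
(2, 0, R3, (2, 3))
(2, 0, R4, (0, 1))
(2, 1, R3, (2, 3))
(2, 2, R3, (2, 3))
(2, 3, R3, (2, 3))
(3, 0, R2, (1, 2))
(3, 0, R3, (2, 3))
(3, 0, R4, (0, 3))
(3, 1, R3, (2, 3))
(3, 2, R3, (2, 3))
(3, 3, R3, (2, 3))
(4, 0, R1, (1, 2))
(5, 0, R1, (1, 2))
(5, 0, R1, (1, 3))
(5, 0, R1, (2, 3))
(5, 0, R2, (0, 1))
(5, 0, R2, (0, 2))
(5, 0, R2, (0, 3))

bar 0: v0=F3 v1=F4 v2=C5 v3=C5 downbeat P5
bar 1: v0=A3 v1=F4 v2=B4 v3=C5 downbeat m3
bar 2: v0=G3 v1=A4 v2=D5 v3=B4 downbeat M3
bar 3: v0=F3 v1=D4 v2=A4 v3=E4 downbeat M7
bar 4: v0=E3 v1=C4 v2=G4 v3=G4 downbeat m3
bar 5: v0=F3 v1=F4 v2=C5 v3=C5 downbeat P5
  -> R4 @ bar 1 tick 0 v(0, 2): A3/B4 M2 untreated
  -> R3 @ bar 2 tick 0 v(2, 3): D5 above B4
  -> R4 @ bar 2 tick 0 v(0, 1): G3/A4 M2 untreated
  -> R3 @ bar 2 tick 1 v(2, 3): D5 above B4
  -> R3 @ bar 2 tick 2 v(2, 3): D5 above B4
  -> R3 @ bar 2 tick 3 v(2, 3): D5 above B4
  -> R2 @ bar 3 tick 0 v(1, 2): A4/D5 P4 -> D4/A4 P5 similar
  -> R3 @ bar 3 tick 0 v(2, 3): A4 above E4
  -> R4 @ bar 3 tick 0 v(0, 3): F3/E4 M7 untreated
  -> R3 @ bar 3 tick 1 v(2, 3): A4 above E4
  -> R3 @ bar 3 tick 2 v(2, 3): A4 above E4
  -> R3 @ bar 3 tick 3 v(2, 3): A4 above E4
  -> R1 @ bar 4 tick 0 v(1, 2): D4/A4 P5 -> C4/G4 P5 similar
  -> R1 @ bar 5 tick 0 v(1, 2): C4/G4 P5 -> F4/C5 P5 similar
  -> R1 @ bar 5 tick 0 v(1, 3): C4/G4 P5 -> F4/C5 P5 similar
  -> R1 @ bar 5 tick 0 v(2, 3): G4/G4 P1 -> C5/C5 P1 similar
  -> R2 @ bar 5 tick 0 v(0, 1): E3/C4 m6 -> F3/F4 P8 similar
  -> R2 @ bar 5 tick 0 v(0, 2): E3/G4 m3 -> F3/C5 P5 similar
  -> R2 @ bar 5 tick 0 v(0, 3): E3/G4 m3 -> F3/C5 P5 similar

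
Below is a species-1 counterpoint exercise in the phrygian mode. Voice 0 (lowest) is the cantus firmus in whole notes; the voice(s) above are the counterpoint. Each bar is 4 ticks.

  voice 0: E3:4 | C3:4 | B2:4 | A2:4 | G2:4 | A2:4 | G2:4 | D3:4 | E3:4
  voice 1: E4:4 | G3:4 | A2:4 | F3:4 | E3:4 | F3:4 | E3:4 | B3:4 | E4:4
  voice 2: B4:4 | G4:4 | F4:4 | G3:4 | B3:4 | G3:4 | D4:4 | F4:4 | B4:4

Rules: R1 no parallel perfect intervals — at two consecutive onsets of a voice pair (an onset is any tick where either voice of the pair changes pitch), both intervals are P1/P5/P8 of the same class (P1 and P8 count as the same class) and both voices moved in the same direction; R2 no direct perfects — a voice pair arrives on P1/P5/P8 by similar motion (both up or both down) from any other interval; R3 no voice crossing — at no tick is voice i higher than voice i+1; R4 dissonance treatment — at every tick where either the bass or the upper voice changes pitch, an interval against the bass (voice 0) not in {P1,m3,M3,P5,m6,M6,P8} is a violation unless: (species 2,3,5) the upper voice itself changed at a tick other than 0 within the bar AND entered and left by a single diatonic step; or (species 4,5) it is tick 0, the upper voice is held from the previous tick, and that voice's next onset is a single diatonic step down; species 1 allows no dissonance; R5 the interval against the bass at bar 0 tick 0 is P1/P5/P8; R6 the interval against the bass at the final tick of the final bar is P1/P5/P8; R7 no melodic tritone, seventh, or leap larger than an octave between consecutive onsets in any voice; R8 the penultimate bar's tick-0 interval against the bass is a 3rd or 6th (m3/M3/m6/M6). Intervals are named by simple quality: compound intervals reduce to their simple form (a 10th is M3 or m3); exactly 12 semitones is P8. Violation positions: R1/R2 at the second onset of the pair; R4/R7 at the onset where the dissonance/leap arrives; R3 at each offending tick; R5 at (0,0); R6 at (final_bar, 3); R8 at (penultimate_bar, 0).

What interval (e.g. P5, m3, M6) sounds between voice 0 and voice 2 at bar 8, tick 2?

voice 0=E3 voice 2=B4 -> P5

P5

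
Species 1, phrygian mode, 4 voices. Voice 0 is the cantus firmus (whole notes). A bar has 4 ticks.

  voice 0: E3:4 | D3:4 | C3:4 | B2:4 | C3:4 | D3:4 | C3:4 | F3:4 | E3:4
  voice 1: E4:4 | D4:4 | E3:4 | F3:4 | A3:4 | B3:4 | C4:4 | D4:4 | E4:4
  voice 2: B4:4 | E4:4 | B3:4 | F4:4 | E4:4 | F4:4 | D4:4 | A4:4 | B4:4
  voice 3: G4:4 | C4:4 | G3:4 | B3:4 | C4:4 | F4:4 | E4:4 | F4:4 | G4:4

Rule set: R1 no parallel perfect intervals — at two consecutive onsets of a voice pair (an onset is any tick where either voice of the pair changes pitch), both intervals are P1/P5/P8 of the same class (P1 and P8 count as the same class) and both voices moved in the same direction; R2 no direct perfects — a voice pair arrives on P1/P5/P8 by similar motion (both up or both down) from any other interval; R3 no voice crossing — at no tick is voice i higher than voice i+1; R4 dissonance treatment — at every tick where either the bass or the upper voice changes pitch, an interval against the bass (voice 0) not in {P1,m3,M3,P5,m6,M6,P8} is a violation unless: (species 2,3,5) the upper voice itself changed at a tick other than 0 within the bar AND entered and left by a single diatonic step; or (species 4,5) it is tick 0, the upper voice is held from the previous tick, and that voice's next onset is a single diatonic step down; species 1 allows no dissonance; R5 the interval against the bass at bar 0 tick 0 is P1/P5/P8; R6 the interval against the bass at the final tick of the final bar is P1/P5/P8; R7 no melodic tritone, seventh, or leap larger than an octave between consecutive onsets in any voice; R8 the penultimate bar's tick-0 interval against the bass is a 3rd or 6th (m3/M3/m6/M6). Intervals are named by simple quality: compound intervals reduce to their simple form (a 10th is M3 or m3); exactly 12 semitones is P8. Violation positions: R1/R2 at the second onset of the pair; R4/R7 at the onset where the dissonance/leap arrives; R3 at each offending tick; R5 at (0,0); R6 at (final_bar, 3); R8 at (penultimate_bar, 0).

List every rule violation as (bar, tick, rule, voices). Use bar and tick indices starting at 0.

(0, 0, R3, (2, 3))
(0, 0, R5, (0, 3))
(0, 1, R3, (2, 3))
(0, 2, R3, (2, 3))
(0, 3, R3, (2, 3))
(1, 0, R1, (0, 1))
(1, 0, R3, (2, 3))
(1, 0, R4, (0, 2))
(1, 0, R4, (0, 3))
(1, 1, R3, (2, 3))
(1, 2, R3, (2, 3))
(1, 3, R3, (2, 3))
(2, 0, R2, (0, 3))
(2, 0, R2, (1, 2))
(2, 0, R3, (2, 3))
(2, 0, R4, (0, 2))
(2, 0, R7, (1,))
(2, 1, R3, (2, 3))
(2, 2, R3, (2, 3))
(2, 3, R3, (2, 3))
(3, 0, R2, (1, 2))
(3, 0, R3, (2, 3))
(3, 0, R4, (0, 1))
(3, 0, R4, (0, 2))
(3, 0, R7, (2,))
(3, 1, R3, (2, 3))
(3, 2, R3, (2, 3))
(3, 3, R3, (2, 3))
(4, 0, R1, (0, 3))
(4, 0, R3, (2, 3))
(4, 1, R3, (2, 3))
(4, 2, R3, (2, 3))
(4, 3, R3, (2, 3))
(5, 0, R2, (2, 3))
(6, 0, R4, (0, 2))
(7, 0, R2, (0, 3))
(7, 0, R2, (1, 2))
(7, 0, R3, (2, 3))
(7, 0, R8, (0, 3))
(7, 1, R3, (2, 3))
(7, 2, R3, (2, 3))
(7, 3, R3, (2, 3))
(8, 0, R1, (1, 2))
(8, 0, R3, (2, 3))
(8, 1, R3, (2, 3))
(8, 2, R3, (2, 3))
(8, 3, R3, (2, 3))
(8, 3, R6, (0, 3))

bar 0: v0=E3 v1=E4 v2=B4 v3=G4 downbeat m3
bar 1: v0=D3 v1=D4 v2=E4 v3=C4 downbeat m7
bar 2: v0=C3 v1=E3 v2=B3 v3=G3 downbeat P5
bar 3: v0=B2 v1=F3 v2=F4 v3=B3 downbeat P8
bar 4: v0=C3 v1=A3 v2=E4 v3=C4 downbeat P8
bar 5: v0=D3 v1=B3 v2=F4 v3=F4 downbeat m3
bar 6: v0=C3 v1=C4 v2=D4 v3=E4 downbeat M3
bar 7: v0=F3 v1=D4 v2=A4 v3=F4 downbeat P8
bar 8: v0=E3 v1=E4 v2=B4 v3=G4 downbeat m3
  -> R3 @ bar 0 tick 0 v(2, 3): B4 above G4
  -> R5 @ bar 0 tick 0 v(0, 3): opens on m3
  -> R3 @ bar 0 tick 1 v(2, 3): B4 above G4
  -> R3 @ bar 0 tick 2 v(2, 3): B4 above G4
  -> R3 @ bar 0 tick 3 v(2, 3): B4 above G4
  -> R1 @ bar 1 tick 0 v(0, 1): E3/E4 P8 -> D3/D4 P8 similar
  -> R3 @ bar 1 tick 0 v(2, 3): E4 above C4
  -> R4 @ bar 1 tick 0 v(0, 2): D3/E4 M2 untreated
  -> R4 @ bar 1 tick 0 v(0, 3): D3/C4 m7 untreated
  -> R3 @ bar 1 tick 1 v(2, 3): E4 above C4
  -> R3 @ bar 1 tick 2 v(2, 3): E4 above C4
  -> R3 @ bar 1 tick 3 v(2, 3): E4 above C4
  -> R2 @ bar 2 tick 0 v(0, 3): D3/C4 m7 -> C3/G3 P5 similar
  -> R2 @ bar 2 tick 0 v(1, 2): D4/E4 M2 -> E3/B3 P5 similar
  -> R3 @ bar 2 tick 0 v(2, 3): B3 above G3
  -> R4 @ bar 2 tick 0 v(0, 2): C3/B3 M7 untreated
  -> R7 @ bar 2 tick 0 v(1,): D4->E3 leap 10st
  -> R3 @ bar 2 tick 1 v(2, 3): B3 above G3
  -> R3 @ bar 2 tick 2 v(2, 3): B3 above G3
  -> R3 @ bar 2 tick 3 v(2, 3): B3 above G3
  -> R2 @ bar 3 tick 0 v(1, 2): E3/B3 P5 -> F3/F4 P8 similar
  -> R3 @ bar 3 tick 0 v(2, 3): F4 above B3
  -> R4 @ bar 3 tick 0 v(0, 1): B2/F3 TT untreated
  -> R4 @ bar 3 tick 0 v(0, 2): B2/F4 TT untreated
  -> R7 @ bar 3 tick 0 v(2,): B3->F4 leap 6st
  -> R3 @ bar 3 tick 1 v(2, 3): F4 above B3
  -> R3 @ bar 3 tick 2 v(2, 3): F4 above B3
  -> R3 @ bar 3 tick 3 v(2, 3): F4 above B3
  -> R1 @ bar 4 tick 0 v(0, 3): B2/B3 P8 -> C3/C4 P8 similar
  -> R3 @ bar 4 tick 0 v(2, 3): E4 above C4
  -> R3 @ bar 4 tick 1 v(2, 3): E4 above C4
  -> R3 @ bar 4 tick 2 v(2, 3): E4 above C4
  -> R3 @ bar 4 tick 3 v(2, 3): E4 above C4
  -> R2 @ bar 5 tick 0 v(2, 3): E4/C4 M3 -> F4/F4 P1 similar
  -> R4 @ bar 6 tick 0 v(0, 2): C3/D4 M2 untreated
  -> R2 @ bar 7 tick 0 v(0, 3): C3/E4 M3 -> F3/F4 P8 similar
  -> R2 @ bar 7 tick 0 v(1, 2): C4/D4 M2 -> D4/A4 P5 similar
  -> R3 @ bar 7 tick 0 v(2, 3): A4 above F4
  -> R8 @ bar 7 tick 0 v(0, 3): penult P8 not 3rd/6th
  -> R3 @ bar 7 tick 1 v(2, 3): A4 above F4
  -> R3 @ bar 7 tick 2 v(2, 3): A4 above F4
  -> R3 @ bar 7 tick 3 v(2, 3): A4 above F4
  -> R1 @ bar 8 tick 0 v(1, 2): D4/A4 P5 -> E4/B4 P5 similar
  -> R3 @ bar 8 tick 0 v(2, 3): B4 above G4
  -> R3 @ bar 8 tick 1 v(2, 3): B4 above G4
  -> R3 @ bar 8 tick 2 v(2, 3): B4 above G4
  -> R3 @ bar 8 tick 3 v(2, 3): B4 above G4
  -> R6 @ bar 8 tick 3 v(0, 3): closes on m3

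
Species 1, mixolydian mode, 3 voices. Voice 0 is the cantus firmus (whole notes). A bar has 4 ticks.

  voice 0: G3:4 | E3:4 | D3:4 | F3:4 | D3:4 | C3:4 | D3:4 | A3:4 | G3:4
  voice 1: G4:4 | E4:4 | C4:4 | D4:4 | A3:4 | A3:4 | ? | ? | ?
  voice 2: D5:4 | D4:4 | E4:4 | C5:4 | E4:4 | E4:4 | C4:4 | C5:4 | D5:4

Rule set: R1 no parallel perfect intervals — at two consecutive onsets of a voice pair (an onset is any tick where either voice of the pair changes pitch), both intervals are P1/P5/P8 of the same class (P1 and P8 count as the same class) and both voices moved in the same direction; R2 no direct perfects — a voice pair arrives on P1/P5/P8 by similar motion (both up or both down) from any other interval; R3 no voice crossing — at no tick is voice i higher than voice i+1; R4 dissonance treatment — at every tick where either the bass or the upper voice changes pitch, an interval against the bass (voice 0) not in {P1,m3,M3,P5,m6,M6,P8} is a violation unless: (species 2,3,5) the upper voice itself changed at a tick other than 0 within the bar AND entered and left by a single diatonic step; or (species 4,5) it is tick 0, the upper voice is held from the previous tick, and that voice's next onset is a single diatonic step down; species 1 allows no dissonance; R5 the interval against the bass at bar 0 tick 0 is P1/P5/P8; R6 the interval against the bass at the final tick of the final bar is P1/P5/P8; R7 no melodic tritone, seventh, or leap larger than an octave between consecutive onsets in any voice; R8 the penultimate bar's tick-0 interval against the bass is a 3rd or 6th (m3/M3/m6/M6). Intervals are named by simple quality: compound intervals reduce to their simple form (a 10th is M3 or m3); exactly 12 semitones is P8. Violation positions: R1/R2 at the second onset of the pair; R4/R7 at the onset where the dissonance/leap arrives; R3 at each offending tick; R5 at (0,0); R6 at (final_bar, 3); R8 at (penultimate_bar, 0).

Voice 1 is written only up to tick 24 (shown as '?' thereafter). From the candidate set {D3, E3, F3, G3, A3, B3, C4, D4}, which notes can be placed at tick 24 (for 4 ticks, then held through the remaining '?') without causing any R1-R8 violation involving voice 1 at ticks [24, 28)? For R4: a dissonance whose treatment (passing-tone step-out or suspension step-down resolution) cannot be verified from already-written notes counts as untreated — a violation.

D3: legal
E3: violates R4
F3: violates R1
G3: violates R4
A3: legal
B3: legal
C4: violates R4
D4: violates R2,R3

{A3, B3, D3}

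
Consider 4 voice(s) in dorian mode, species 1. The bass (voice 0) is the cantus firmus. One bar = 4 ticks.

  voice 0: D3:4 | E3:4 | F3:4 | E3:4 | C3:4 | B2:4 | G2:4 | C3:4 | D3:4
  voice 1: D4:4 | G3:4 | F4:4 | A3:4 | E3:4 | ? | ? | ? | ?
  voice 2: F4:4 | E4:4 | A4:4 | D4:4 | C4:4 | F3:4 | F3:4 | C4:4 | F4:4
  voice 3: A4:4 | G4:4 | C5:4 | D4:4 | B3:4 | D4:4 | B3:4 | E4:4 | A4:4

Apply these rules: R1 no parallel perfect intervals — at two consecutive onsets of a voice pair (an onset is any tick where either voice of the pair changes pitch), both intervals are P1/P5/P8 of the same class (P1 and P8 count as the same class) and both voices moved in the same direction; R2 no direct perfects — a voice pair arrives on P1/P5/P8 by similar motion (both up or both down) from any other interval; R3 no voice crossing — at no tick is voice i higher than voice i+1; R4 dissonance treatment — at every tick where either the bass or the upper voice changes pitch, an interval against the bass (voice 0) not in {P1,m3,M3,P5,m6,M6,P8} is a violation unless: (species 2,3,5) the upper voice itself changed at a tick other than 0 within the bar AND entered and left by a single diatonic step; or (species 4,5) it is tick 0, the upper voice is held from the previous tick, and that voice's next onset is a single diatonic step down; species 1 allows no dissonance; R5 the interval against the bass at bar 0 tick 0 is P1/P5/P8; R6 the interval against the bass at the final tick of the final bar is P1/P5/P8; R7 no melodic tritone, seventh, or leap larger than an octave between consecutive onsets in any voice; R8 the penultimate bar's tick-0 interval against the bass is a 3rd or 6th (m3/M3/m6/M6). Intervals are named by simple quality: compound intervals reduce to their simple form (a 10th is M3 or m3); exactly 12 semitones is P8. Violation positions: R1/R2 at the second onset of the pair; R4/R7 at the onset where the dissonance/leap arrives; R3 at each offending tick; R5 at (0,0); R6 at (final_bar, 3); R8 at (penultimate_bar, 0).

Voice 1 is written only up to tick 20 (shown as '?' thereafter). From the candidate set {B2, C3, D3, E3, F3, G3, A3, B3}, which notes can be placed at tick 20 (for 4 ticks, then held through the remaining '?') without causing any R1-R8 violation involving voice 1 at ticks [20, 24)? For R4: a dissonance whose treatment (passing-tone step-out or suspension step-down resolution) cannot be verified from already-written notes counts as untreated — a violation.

{D3}

B2: violates R2
C3: violates R4
D3: legal
E3: violates R4
F3: violates R4
G3: violates R1,R3
A3: violates R3,R4
B3: violates R3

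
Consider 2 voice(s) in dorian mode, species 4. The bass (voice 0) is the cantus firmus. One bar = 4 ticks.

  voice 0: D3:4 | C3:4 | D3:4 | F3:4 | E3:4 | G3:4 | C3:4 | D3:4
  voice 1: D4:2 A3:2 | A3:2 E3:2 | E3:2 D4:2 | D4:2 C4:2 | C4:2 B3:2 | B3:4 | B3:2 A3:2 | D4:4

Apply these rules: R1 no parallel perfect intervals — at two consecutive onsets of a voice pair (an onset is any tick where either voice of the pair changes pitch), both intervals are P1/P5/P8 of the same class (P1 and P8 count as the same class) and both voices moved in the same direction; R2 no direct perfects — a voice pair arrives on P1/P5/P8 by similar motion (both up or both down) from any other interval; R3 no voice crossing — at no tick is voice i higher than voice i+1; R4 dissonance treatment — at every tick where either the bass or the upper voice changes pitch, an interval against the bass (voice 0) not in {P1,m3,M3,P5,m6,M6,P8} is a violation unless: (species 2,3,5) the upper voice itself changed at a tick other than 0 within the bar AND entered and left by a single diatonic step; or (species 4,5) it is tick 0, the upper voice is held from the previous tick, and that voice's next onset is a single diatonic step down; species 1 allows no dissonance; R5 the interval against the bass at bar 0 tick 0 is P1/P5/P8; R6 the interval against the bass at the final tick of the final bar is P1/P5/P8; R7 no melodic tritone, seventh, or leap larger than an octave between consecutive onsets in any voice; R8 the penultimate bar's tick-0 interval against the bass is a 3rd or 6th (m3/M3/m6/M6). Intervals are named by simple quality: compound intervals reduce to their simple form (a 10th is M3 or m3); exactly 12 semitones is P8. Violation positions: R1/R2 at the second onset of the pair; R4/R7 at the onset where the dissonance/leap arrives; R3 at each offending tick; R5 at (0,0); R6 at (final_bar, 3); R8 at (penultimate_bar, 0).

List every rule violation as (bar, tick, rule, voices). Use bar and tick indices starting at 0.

bar 0: v0=D3 v1=D4 downbeat P8
bar 1: v0=C3 v1=A3 downbeat M6
bar 2: v0=D3 v1=E3 downbeat M2
bar 3: v0=F3 v1=D4 downbeat M6
bar 4: v0=E3 v1=C4 downbeat m6
bar 5: v0=G3 v1=B3 downbeat M3
bar 6: v0=C3 v1=B3 downbeat M7
bar 7: v0=D3 v1=D4 downbeat P8
  -> R4 @ bar 2 tick 0 v(0, 1): D3/E3 M2 untreated
  -> R7 @ bar 2 tick 2 v(1,): E3->D4 leap 10st
  -> R8 @ bar 6 tick 0 v(0, 1): penult M7 not 3rd/6th
  -> R2 @ bar 7 tick 0 v(0, 1): C3/A3 M6 -> D3/D4 P8 similar

(2, 0, R4, (0, 1))
(2, 2, R7, (1,))
(6, 0, R8, (0, 1))
(7, 0, R2, (0, 1))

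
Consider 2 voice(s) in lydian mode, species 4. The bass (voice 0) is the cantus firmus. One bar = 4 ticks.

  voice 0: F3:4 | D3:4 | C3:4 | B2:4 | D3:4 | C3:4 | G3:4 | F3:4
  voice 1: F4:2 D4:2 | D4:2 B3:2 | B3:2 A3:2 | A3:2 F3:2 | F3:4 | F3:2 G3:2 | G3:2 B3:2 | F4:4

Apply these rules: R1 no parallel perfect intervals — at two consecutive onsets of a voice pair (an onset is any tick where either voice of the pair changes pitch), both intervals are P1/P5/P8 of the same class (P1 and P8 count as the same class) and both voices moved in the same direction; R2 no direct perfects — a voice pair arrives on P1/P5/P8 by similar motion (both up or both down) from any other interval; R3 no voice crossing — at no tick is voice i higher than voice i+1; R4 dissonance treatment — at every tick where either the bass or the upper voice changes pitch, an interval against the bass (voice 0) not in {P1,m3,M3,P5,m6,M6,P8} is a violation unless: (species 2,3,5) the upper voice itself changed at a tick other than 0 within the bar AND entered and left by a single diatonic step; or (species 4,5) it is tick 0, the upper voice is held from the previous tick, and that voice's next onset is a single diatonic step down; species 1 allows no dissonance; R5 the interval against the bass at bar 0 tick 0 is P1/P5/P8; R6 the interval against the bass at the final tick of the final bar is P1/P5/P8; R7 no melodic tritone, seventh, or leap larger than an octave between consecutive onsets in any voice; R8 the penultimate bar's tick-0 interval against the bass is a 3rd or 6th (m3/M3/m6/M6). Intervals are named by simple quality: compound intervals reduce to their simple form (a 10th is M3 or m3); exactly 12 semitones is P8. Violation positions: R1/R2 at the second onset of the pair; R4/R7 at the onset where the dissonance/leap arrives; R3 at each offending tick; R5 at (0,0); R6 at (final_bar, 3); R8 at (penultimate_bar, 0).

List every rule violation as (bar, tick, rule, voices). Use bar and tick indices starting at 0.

bar 0: v0=F3 v1=F4 downbeat P8
bar 1: v0=D3 v1=D4 downbeat P8
bar 2: v0=C3 v1=B3 downbeat M7
bar 3: v0=B2 v1=A3 downbeat m7
bar 4: v0=D3 v1=F3 downbeat m3
bar 5: v0=C3 v1=F3 downbeat P4
bar 6: v0=G3 v1=G3 downbeat P1
bar 7: v0=F3 v1=F4 downbeat P8
  -> R4 @ bar 3 tick 0 v(0, 1): B2/A3 m7 untreated
  -> R4 @ bar 3 tick 2 v(0, 1): B2/F3 TT untreated
  -> R4 @ bar 5 tick 0 v(0, 1): C3/F3 P4 untreated
  -> R8 @ bar 6 tick 0 v(0, 1): penult P1 not 3rd/6th
  -> R7 @ bar 7 tick 0 v(1,): B3->F4 leap 6st

(3, 0, R4, (0, 1))
(3, 2, R4, (0, 1))
(5, 0, R4, (0, 1))
(6, 0, R8, (0, 1))
(7, 0, R7, (1,))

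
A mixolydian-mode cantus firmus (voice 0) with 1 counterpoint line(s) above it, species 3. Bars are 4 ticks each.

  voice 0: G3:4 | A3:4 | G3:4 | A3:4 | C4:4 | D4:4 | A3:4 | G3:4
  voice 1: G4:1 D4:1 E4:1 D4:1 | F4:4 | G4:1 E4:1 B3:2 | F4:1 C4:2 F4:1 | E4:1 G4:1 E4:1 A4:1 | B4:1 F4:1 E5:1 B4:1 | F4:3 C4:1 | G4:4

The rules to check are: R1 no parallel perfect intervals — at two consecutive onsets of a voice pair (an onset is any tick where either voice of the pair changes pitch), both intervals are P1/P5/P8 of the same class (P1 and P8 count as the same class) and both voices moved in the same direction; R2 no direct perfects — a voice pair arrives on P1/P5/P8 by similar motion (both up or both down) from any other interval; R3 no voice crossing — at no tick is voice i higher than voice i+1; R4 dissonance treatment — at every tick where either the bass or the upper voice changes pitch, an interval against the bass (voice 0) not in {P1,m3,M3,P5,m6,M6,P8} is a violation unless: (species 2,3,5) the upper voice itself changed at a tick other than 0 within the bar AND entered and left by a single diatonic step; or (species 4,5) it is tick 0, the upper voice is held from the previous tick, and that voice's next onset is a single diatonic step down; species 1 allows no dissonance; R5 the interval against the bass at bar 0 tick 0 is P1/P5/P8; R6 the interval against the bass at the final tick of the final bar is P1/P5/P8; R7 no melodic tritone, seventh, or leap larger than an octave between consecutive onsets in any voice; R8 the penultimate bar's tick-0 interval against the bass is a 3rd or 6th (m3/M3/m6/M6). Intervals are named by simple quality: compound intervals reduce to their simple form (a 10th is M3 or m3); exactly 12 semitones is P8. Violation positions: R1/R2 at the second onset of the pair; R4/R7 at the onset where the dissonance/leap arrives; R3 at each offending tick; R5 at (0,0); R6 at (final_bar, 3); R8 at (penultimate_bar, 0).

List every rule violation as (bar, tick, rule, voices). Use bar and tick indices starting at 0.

(3, 0, R7, (1,))
(5, 1, R7, (1,))
(5, 2, R4, (0, 1))
(5, 2, R7, (1,))
(6, 0, R7, (1,))

bar 0: v0=G3 v1=G4 downbeat P8
bar 1: v0=A3 v1=F4 downbeat m6
bar 2: v0=G3 v1=G4 downbeat P8
bar 3: v0=A3 v1=F4 downbeat m6
bar 4: v0=C4 v1=E4 downbeat M3
bar 5: v0=D4 v1=B4 downbeat M6
bar 6: v0=A3 v1=F4 downbeat m6
bar 7: v0=G3 v1=G4 downbeat P8
  -> R7 @ bar 3 tick 0 v(1,): B3->F4 leap 6st
  -> R7 @ bar 5 tick 1 v(1,): B4->F4 leap 6st
  -> R4 @ bar 5 tick 2 v(0, 1): D4/E5 M2 untreated
  -> R7 @ bar 5 tick 2 v(1,): F4->E5 leap 11st
  -> R7 @ bar 6 tick 0 v(1,): B4->F4 leap 6st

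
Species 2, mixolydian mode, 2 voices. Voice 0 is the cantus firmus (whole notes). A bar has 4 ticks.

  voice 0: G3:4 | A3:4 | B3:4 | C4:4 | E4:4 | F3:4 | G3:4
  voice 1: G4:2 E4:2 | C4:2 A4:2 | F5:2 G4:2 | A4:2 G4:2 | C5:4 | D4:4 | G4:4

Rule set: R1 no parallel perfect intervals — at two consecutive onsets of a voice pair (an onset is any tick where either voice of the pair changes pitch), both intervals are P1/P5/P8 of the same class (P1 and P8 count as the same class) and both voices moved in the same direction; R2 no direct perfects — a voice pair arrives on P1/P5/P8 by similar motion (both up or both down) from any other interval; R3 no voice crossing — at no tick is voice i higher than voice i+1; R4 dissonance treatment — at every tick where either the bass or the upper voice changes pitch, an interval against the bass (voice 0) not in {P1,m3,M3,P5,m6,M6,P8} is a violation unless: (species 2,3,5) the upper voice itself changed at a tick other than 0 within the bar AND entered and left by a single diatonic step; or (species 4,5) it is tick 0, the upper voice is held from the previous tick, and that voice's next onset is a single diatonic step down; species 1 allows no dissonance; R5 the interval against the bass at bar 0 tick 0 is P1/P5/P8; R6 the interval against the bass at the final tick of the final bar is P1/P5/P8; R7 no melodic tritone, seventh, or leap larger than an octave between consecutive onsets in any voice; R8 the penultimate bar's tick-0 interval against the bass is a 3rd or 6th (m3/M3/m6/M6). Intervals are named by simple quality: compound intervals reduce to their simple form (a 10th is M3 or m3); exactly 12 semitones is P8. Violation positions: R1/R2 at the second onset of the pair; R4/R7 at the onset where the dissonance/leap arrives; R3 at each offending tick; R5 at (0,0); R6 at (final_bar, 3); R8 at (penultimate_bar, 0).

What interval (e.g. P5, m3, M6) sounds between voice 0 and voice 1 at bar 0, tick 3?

voice 0=G3 voice 1=E4 -> M6

M6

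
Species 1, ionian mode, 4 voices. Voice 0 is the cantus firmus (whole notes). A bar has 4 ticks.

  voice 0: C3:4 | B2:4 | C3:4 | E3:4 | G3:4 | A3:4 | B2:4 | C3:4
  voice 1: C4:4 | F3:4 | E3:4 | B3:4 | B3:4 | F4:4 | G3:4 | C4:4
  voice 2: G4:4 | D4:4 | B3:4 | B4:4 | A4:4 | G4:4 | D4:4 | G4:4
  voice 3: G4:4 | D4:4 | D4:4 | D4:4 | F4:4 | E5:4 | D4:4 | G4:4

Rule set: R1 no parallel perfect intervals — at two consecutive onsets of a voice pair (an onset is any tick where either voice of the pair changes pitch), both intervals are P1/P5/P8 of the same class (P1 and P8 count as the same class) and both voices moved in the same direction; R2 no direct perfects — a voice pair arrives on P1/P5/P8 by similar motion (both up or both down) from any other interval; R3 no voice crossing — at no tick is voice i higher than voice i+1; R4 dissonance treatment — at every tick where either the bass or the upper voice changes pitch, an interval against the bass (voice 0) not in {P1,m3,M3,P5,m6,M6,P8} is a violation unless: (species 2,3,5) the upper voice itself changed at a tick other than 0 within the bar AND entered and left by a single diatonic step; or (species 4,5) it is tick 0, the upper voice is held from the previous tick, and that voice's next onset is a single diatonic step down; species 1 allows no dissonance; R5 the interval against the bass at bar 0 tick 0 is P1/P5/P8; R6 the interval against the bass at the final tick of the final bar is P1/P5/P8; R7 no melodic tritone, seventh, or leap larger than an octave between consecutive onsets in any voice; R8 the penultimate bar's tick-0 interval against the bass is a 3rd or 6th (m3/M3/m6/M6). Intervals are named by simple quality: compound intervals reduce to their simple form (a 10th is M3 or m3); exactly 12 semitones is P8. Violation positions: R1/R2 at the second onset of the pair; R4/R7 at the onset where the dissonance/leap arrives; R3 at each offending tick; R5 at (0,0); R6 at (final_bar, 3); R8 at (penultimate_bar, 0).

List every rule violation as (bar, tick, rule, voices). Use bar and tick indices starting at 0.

(1, 0, R1, (2, 3))
(1, 0, R4, (0, 1))
(2, 0, R2, (1, 2))
(2, 0, R4, (0, 2))
(2, 0, R4, (0, 3))
(3, 0, R2, (0, 1))
(3, 0, R2, (0, 2))
(3, 0, R2, (1, 2))
(3, 0, R3, (2, 3))
(3, 0, R4, (0, 3))
(3, 1, R3, (2, 3))
(3, 2, R3, (2, 3))
(3, 3, R3, (2, 3))
(4, 0, R3, (2, 3))
(4, 0, R4, (0, 2))
(4, 0, R4, (0, 3))
(4, 1, R3, (2, 3))
(4, 2, R3, (2, 3))
(4, 3, R3, (2, 3))
(5, 0, R2, (0, 3))
(5, 0, R4, (0, 2))
(5, 0, R7, (1,))
(5, 0, R7, (3,))
(6, 0, R2, (1, 2))
(6, 0, R2, (1, 3))
(6, 0, R2, (2, 3))
(6, 0, R7, (0,))
(6, 0, R7, (1,))
(6, 0, R7, (3,))
(7, 0, R1, (1, 2))
(7, 0, R1, (1, 3))
(7, 0, R1, (2, 3))
(7, 0, R2, (0, 1))
(7, 0, R2, (0, 2))
(7, 0, R2, (0, 3))

bar 0: v0=C3 v1=C4 v2=G4 v3=G4 downbeat P5
bar 1: v0=B2 v1=F3 v2=D4 v3=D4 downbeat m3
bar 2: v0=C3 v1=E3 v2=B3 v3=D4 downbeat M2
bar 3: v0=E3 v1=B3 v2=B4 v3=D4 downbeat m7
bar 4: v0=G3 v1=B3 v2=A4 v3=F4 downbeat m7
bar 5: v0=A3 v1=F4 v2=G4 v3=E5 downbeat P5
bar 6: v0=B2 v1=G3 v2=D4 v3=D4 downbeat m3
bar 7: v0=C3 v1=C4 v2=G4 v3=G4 downbeat P5
  -> R1 @ bar 1 tick 0 v(2, 3): G4/G4 P1 -> D4/D4 P1 similar
  -> R4 @ bar 1 tick 0 v(0, 1): B2/F3 TT untreated
  -> R2 @ bar 2 tick 0 v(1, 2): F3/D4 M6 -> E3/B3 P5 similar
  -> R4 @ bar 2 tick 0 v(0, 2): C3/B3 M7 untreated
  -> R4 @ bar 2 tick 0 v(0, 3): C3/D4 M2 untreated
  -> R2 @ bar 3 tick 0 v(0, 1): C3/E3 M3 -> E3/B3 P5 similar
  -> R2 @ bar 3 tick 0 v(0, 2): C3/B3 M7 -> E3/B4 P5 similar
  -> R2 @ bar 3 tick 0 v(1, 2): E3/B3 P5 -> B3/B4 P8 similar
  -> R3 @ bar 3 tick 0 v(2, 3): B4 above D4
  -> R4 @ bar 3 tick 0 v(0, 3): E3/D4 m7 untreated
  -> R3 @ bar 3 tick 1 v(2, 3): B4 above D4
  -> R3 @ bar 3 tick 2 v(2, 3): B4 above D4
  -> R3 @ bar 3 tick 3 v(2, 3): B4 above D4
  -> R3 @ bar 4 tick 0 v(2, 3): A4 above F4
  -> R4 @ bar 4 tick 0 v(0, 2): G3/A4 M2 untreated
  -> R4 @ bar 4 tick 0 v(0, 3): G3/F4 m7 untreated
  -> R3 @ bar 4 tick 1 v(2, 3): A4 above F4
  -> R3 @ bar 4 tick 2 v(2, 3): A4 above F4
  -> R3 @ bar 4 tick 3 v(2, 3): A4 above F4
  -> R2 @ bar 5 tick 0 v(0, 3): G3/F4 m7 -> A3/E5 P5 similar
  -> R4 @ bar 5 tick 0 v(0, 2): A3/G4 m7 untreated
  -> R7 @ bar 5 tick 0 v(1,): B3->F4 leap 6st
  -> R7 @ bar 5 tick 0 v(3,): F4->E5 leap 11st
  -> R2 @ bar 6 tick 0 v(1, 2): F4/G4 M2 -> G3/D4 P5 similar
  -> R2 @ bar 6 tick 0 v(1, 3): F4/E5 M7 -> G3/D4 P5 similar
  -> R2 @ bar 6 tick 0 v(2, 3): G4/E5 M6 -> D4/D4 P1 similar
  -> R7 @ bar 6 tick 0 v(0,): A3->B2 leap 10st
  -> R7 @ bar 6 tick 0 v(1,): F4->G3 leap 10st
  -> R7 @ bar 6 tick 0 v(3,): E5->D4 leap 14st
  -> R1 @ bar 7 tick 0 v(1, 2): G3/D4 P5 -> C4/G4 P5 similar
  -> R1 @ bar 7 tick 0 v(1, 3): G3/D4 P5 -> C4/G4 P5 similar
  -> R1 @ bar 7 tick 0 v(2, 3): D4/D4 P1 -> G4/G4 P1 similar
  -> R2 @ bar 7 tick 0 v(0, 1): B2/G3 m6 -> C3/C4 P8 similar
  -> R2 @ bar 7 tick 0 v(0, 2): B2/D4 m3 -> C3/G4 P5 similar
  -> R2 @ bar 7 tick 0 v(0, 3): B2/D4 m3 -> C3/G4 P5 similar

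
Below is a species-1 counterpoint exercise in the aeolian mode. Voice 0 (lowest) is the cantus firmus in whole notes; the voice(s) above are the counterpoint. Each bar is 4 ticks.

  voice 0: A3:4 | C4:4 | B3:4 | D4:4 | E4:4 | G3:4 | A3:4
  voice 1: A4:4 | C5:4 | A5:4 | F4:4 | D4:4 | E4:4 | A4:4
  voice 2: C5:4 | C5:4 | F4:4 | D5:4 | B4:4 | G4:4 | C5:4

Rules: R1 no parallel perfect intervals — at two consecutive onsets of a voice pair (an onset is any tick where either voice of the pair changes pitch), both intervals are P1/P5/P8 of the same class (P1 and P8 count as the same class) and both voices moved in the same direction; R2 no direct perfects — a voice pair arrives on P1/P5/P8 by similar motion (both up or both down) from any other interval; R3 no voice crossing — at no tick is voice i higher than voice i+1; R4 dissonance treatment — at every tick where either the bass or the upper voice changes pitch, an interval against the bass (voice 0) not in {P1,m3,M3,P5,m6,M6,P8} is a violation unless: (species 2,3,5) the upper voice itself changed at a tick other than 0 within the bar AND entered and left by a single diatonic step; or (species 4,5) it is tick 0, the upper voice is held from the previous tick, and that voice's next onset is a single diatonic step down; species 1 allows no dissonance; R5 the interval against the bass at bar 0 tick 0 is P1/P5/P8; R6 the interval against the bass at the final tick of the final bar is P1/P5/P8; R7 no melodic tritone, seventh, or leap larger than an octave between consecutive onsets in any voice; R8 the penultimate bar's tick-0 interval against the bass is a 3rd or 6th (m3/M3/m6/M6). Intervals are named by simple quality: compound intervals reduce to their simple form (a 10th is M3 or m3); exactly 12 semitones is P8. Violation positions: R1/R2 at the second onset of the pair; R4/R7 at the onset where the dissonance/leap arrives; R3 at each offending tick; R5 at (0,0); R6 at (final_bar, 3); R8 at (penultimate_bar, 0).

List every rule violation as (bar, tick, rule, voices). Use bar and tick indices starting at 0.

(0, 0, R5, (0, 2))
(1, 0, R1, (0, 1))
(2, 0, R3, (1, 2))
(2, 0, R4, (0, 1))
(2, 0, R4, (0, 2))
(2, 1, R3, (1, 2))
(2, 2, R3, (1, 2))
(2, 3, R3, (1, 2))
(3, 0, R2, (0, 2))
(3, 0, R7, (1,))
(4, 0, R3, (0, 1))
(4, 0, R4, (0, 1))
(4, 1, R3, (0, 1))
(4, 2, R3, (0, 1))
(4, 3, R3, (0, 1))
(5, 0, R2, (0, 2))
(5, 0, R8, (0, 2))
(6, 0, R2, (0, 1))
(6, 3, R6, (0, 2))

bar 0: v0=A3 v1=A4 v2=C5 downbeat m3
bar 1: v0=C4 v1=C5 v2=C5 downbeat P8
bar 2: v0=B3 v1=A5 v2=F4 downbeat TT
bar 3: v0=D4 v1=F4 v2=D5 downbeat P8
bar 4: v0=E4 v1=D4 v2=B4 downbeat P5
bar 5: v0=G3 v1=E4 v2=G4 downbeat P8
bar 6: v0=A3 v1=A4 v2=C5 downbeat m3
  -> R5 @ bar 0 tick 0 v(0, 2): opens on m3
  -> R1 @ bar 1 tick 0 v(0, 1): A3/A4 P8 -> C4/C5 P8 similar
  -> R3 @ bar 2 tick 0 v(1, 2): A5 above F4
  -> R4 @ bar 2 tick 0 v(0, 1): B3/A5 m7 untreated
  -> R4 @ bar 2 tick 0 v(0, 2): B3/F4 TT untreated
  -> R3 @ bar 2 tick 1 v(1, 2): A5 above F4
  -> R3 @ bar 2 tick 2 v(1, 2): A5 above F4
  -> R3 @ bar 2 tick 3 v(1, 2): A5 above F4
  -> R2 @ bar 3 tick 0 v(0, 2): B3/F4 TT -> D4/D5 P8 similar
  -> R7 @ bar 3 tick 0 v(1,): A5->F4 leap 16st
  -> R3 @ bar 4 tick 0 v(0, 1): E4 above D4
  -> R4 @ bar 4 tick 0 v(0, 1): E4/D4 M2 untreated
  -> R3 @ bar 4 tick 1 v(0, 1): E4 above D4
  -> R3 @ bar 4 tick 2 v(0, 1): E4 above D4
  -> R3 @ bar 4 tick 3 v(0, 1): E4 above D4
  -> R2 @ bar 5 tick 0 v(0, 2): E4/B4 P5 -> G3/G4 P8 similar
  -> R8 @ bar 5 tick 0 v(0, 2): penult P8 not 3rd/6th
  -> R2 @ bar 6 tick 0 v(0, 1): G3/E4 M6 -> A3/A4 P8 similar
  -> R6 @ bar 6 tick 3 v(0, 2): closes on m3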